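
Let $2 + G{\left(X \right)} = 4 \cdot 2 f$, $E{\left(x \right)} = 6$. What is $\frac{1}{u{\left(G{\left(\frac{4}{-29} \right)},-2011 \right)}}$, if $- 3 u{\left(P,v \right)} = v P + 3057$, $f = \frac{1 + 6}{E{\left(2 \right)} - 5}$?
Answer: $\frac{1}{35179} \approx 2.8426 \cdot 10^{-5}$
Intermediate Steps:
$f = 7$ ($f = \frac{1 + 6}{6 - 5} = \frac{7}{1} = 7 \cdot 1 = 7$)
$G{\left(X \right)} = 54$ ($G{\left(X \right)} = -2 + 4 \cdot 2 \cdot 7 = -2 + 8 \cdot 7 = -2 + 56 = 54$)
$u{\left(P,v \right)} = -1019 - \frac{P v}{3}$ ($u{\left(P,v \right)} = - \frac{v P + 3057}{3} = - \frac{P v + 3057}{3} = - \frac{3057 + P v}{3} = -1019 - \frac{P v}{3}$)
$\frac{1}{u{\left(G{\left(\frac{4}{-29} \right)},-2011 \right)}} = \frac{1}{-1019 - 18 \left(-2011\right)} = \frac{1}{-1019 + 36198} = \frac{1}{35179}$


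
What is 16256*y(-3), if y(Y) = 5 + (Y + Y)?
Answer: -16256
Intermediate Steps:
y(Y) = 5 + 2*Y
16256*y(-3) = 16256*(5 + 2*(-3)) = 16256*(5 - 6) = 16256*(-1) = -16256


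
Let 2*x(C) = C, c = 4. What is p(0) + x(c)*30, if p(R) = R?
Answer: 60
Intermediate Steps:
x(C) = C/2
p(0) + x(c)*30 = 0 + ((½)*4)*30 = 0 + 2*30 = 0 + 60 = 60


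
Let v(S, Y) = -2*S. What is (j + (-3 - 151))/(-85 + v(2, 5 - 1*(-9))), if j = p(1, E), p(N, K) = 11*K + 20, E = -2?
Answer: 156/89 ≈ 1.7528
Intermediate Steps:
p(N, K) = 20 + 11*K
j = -2 (j = 20 + 11*(-2) = 20 - 22 = -2)
(j + (-3 - 151))/(-85 + v(2, 5 - 1*(-9))) = (-2 + (-3 - 151))/(-85 - 2*2) = (-2 - 154)/(-85 - 4) = -156/(-89) = -156*(-1/89) = 156/89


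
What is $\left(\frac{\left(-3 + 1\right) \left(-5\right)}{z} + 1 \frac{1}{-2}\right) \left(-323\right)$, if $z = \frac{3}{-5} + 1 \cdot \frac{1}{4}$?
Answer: $\frac{131461}{14} \approx 9390.1$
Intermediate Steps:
$z = - \frac{7}{20}$ ($z = 3 \left(- \frac{1}{5}\right) + 1 \cdot \frac{1}{4} = - \frac{3}{5} + \frac{1}{4} = - \frac{7}{20} \approx -0.35$)
$\left(\frac{\left(-3 + 1\right) \left(-5\right)}{z} + 1 \frac{1}{-2}\right) \left(-323\right) = \left(\frac{\left(-3 + 1\right) \left(-5\right)}{- \frac{7}{20}} + 1 \frac{1}{-2}\right) \left(-323\right) = \left(\left(-2\right) \left(-5\right) \left(- \frac{20}{7}\right) + 1 \left(- \frac{1}{2}\right)\right) \left(-323\right) = \left(10 \left(- \frac{20}{7}\right) - \frac{1}{2}\right) \left(-323\right) = \left(- \frac{200}{7} - \frac{1}{2}\right) \left(-323\right) = \left(- \frac{407}{14}\right) \left(-323\right) = \frac{131461}{14}$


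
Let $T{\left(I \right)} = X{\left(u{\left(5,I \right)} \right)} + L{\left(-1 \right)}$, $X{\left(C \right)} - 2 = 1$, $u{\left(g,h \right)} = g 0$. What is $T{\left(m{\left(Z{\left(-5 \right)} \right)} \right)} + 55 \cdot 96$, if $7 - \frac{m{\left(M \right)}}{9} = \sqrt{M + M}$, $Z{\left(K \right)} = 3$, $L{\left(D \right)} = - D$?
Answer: $5284$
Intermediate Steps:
$u{\left(g,h \right)} = 0$
$X{\left(C \right)} = 3$ ($X{\left(C \right)} = 2 + 1 = 3$)
$m{\left(M \right)} = 63 - 9 \sqrt{2} \sqrt{M}$ ($m{\left(M \right)} = 63 - 9 \sqrt{M + M} = 63 - 9 \sqrt{2 M} = 63 - 9 \sqrt{2} \sqrt{M}$)
$T{\left(I \right)} = 4$ ($T{\left(I \right)} = 3 - -1 = 3 + 1 = 4$)
$T{\left(m{\left(Z{\left(-5 \right)} \right)} \right)} + 55 \cdot 96 = 4 + 55 \cdot 96 = 4 + 5280 = 5284$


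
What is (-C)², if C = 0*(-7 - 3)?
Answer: 0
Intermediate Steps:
C = 0 (C = 0*(-10) = 0)
(-C)² = (-1*0)² = 0² = 0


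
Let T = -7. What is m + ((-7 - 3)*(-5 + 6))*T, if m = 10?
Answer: 80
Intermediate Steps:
m + ((-7 - 3)*(-5 + 6))*T = 10 + ((-7 - 3)*(-5 + 6))*(-7) = 10 - 10*1*(-7) = 10 - 10*(-7) = 10 + 70 = 80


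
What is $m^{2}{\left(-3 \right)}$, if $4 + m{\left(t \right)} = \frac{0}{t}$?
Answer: $16$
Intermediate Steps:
$m{\left(t \right)} = -4$ ($m{\left(t \right)} = -4 + \frac{0}{t} = -4 + 0 = -4$)
$m^{2}{\left(-3 \right)} = \left(-4\right)^{2} = 16$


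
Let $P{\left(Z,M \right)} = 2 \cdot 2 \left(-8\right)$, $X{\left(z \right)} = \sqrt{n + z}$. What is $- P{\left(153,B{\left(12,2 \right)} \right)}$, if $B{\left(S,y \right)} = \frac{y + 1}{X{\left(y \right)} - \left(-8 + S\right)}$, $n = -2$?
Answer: $32$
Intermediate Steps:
$X{\left(z \right)} = \sqrt{-2 + z}$
$B{\left(S,y \right)} = \frac{1 + y}{8 + \sqrt{-2 + y} - S}$ ($B{\left(S,y \right)} = \frac{y + 1}{\sqrt{-2 + y} - \left(-8 + S\right)} = \frac{1 + y}{8 + \sqrt{-2 + y} - S}$)
$P{\left(Z,M \right)} = -32$ ($P{\left(Z,M \right)} = 4 \left(-8\right) = -32$)
$- P{\left(153,B{\left(12,2 \right)} \right)} = \left(-1\right) \left(-32\right) = 32$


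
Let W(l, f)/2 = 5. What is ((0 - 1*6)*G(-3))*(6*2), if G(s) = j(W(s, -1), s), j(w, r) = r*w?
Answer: 2160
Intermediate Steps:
W(l, f) = 10 (W(l, f) = 2*5 = 10)
G(s) = 10*s (G(s) = s*10 = 10*s)
((0 - 1*6)*G(-3))*(6*2) = ((0 - 1*6)*(10*(-3)))*(6*2) = ((0 - 6)*(-30))*12 = -6*(-30)*12 = 180*12 = 2160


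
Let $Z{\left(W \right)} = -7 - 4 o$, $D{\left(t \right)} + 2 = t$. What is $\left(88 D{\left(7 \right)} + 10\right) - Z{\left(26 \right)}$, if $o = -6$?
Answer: $433$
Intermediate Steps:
$D{\left(t \right)} = -2 + t$
$Z{\left(W \right)} = 17$ ($Z{\left(W \right)} = -7 - -24 = -7 + 24 = 17$)
$\left(88 D{\left(7 \right)} + 10\right) - Z{\left(26 \right)} = \left(88 \left(-2 + 7\right) + 10\right) - 17 = \left(88 \cdot 5 + 10\right) - 17 = \left(440 + 10\right) - 17 = 450 - 17 = 433$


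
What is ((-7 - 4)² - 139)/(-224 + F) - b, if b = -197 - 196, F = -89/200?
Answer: 5881659/14963 ≈ 393.08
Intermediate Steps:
F = -89/200 (F = -89*1/200 = -89/200 ≈ -0.44500)
b = -393
((-7 - 4)² - 139)/(-224 + F) - b = ((-7 - 4)² - 139)/(-224 - 89/200) - 1*(-393) = ((-11)² - 139)/(-44889/200) + 393 = (121 - 139)*(-200/44889) + 393 = -18*(-200/44889) + 393 = 1200/14963 + 393 = 5881659/14963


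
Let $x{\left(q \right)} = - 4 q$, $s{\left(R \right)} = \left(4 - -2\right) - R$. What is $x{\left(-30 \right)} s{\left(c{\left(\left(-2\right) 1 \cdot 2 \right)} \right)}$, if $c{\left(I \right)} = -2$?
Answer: $960$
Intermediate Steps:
$s{\left(R \right)} = 6 - R$ ($s{\left(R \right)} = \left(4 + 2\right) - R = 6 - R$)
$x{\left(-30 \right)} s{\left(c{\left(\left(-2\right) 1 \cdot 2 \right)} \right)} = \left(-4\right) \left(-30\right) \left(6 - -2\right) = 120 \left(6 + 2\right) = 120 \cdot 8 = 960$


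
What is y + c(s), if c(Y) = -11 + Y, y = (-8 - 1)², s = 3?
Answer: 73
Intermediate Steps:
y = 81 (y = (-9)² = 81)
y + c(s) = 81 + (-11 + 3) = 81 - 8 = 73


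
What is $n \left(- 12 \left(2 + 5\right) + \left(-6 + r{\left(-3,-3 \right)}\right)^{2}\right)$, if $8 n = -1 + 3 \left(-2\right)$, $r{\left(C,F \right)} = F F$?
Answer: $\frac{525}{8} \approx 65.625$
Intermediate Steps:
$r{\left(C,F \right)} = F^{2}$
$n = - \frac{7}{8}$ ($n = \frac{-1 + 3 \left(-2\right)}{8} = \frac{-1 - 6}{8} = \frac{1}{8} \left(-7\right) = - \frac{7}{8} \approx -0.875$)
$n \left(- 12 \left(2 + 5\right) + \left(-6 + r{\left(-3,-3 \right)}\right)^{2}\right) = - \frac{7 \left(- 12 \left(2 + 5\right) + \left(-6 + \left(-3\right)^{2}\right)^{2}\right)}{8} = - \frac{7 \left(\left(-12\right) 7 + \left(-6 + 9\right)^{2}\right)}{8} = - \frac{7 \left(-84 + 3^{2}\right)}{8} = - \frac{7 \left(-84 + 9\right)}{8} = \left(- \frac{7}{8}\right) \left(-75\right) = \frac{525}{8}$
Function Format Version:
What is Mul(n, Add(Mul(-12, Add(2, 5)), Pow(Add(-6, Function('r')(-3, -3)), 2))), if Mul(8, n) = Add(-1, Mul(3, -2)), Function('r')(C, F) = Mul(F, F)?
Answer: Rational(525, 8) ≈ 65.625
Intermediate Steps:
Function('r')(C, F) = Pow(F, 2)
n = Rational(-7, 8) (n = Mul(Rational(1, 8), Add(-1, Mul(3, -2))) = Mul(Rational(1, 8), Add(-1, -6)) = Mul(Rational(1, 8), -7) = Rational(-7, 8) ≈ -0.87500)
Mul(n, Add(Mul(-12, Add(2, 5)), Pow(Add(-6, Function('r')(-3, -3)), 2))) = Mul(Rational(-7, 8), Add(Mul(-12, Add(2, 5)), Pow(Add(-6, Pow(-3, 2)), 2))) = Mul(Rational(-7, 8), Add(Mul(-12, 7), Pow(Add(-6, 9), 2))) = Mul(Rational(-7, 8), Add(-84, Pow(3, 2))) = Mul(Rational(-7, 8), Add(-84, 9)) = Mul(Rational(-7, 8), -75) = Rational(525, 8)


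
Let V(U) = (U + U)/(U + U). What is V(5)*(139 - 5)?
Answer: 134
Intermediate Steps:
V(U) = 1 (V(U) = (2*U)/((2*U)) = (2*U)*(1/(2*U)) = 1)
V(5)*(139 - 5) = 1*(139 - 5) = 1*134 = 134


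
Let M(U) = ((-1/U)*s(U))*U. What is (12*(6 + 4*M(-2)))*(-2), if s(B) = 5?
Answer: 336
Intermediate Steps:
M(U) = -5 (M(U) = (-1/U*5)*U = (-5/U)*U = -5)
(12*(6 + 4*M(-2)))*(-2) = (12*(6 + 4*(-5)))*(-2) = (12*(6 - 20))*(-2) = (12*(-14))*(-2) = -168*(-2) = 336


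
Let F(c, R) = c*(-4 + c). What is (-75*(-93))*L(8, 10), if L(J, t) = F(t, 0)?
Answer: 418500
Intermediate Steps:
L(J, t) = t*(-4 + t)
(-75*(-93))*L(8, 10) = (-75*(-93))*(10*(-4 + 10)) = 6975*(10*6) = 6975*60 = 418500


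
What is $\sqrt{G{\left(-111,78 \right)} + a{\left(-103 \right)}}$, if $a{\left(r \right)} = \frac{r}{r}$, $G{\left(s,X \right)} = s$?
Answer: $i \sqrt{110} \approx 10.488 i$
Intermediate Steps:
$a{\left(r \right)} = 1$
$\sqrt{G{\left(-111,78 \right)} + a{\left(-103 \right)}} = \sqrt{-111 + 1} = \sqrt{-110} = i \sqrt{110}$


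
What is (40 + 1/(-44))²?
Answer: 3094081/1936 ≈ 1598.2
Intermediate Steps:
(40 + 1/(-44))² = (40 - 1/44)² = (1759/44)² = 3094081/1936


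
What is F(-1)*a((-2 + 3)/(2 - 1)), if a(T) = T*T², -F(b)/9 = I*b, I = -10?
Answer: -90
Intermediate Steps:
F(b) = 90*b (F(b) = -(-90)*b = 90*b)
a(T) = T³
F(-1)*a((-2 + 3)/(2 - 1)) = (90*(-1))*((-2 + 3)/(2 - 1))³ = -90*1³ = -90*1 = -90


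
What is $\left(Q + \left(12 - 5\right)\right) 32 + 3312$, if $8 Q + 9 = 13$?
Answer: $3552$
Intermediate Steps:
$Q = \frac{1}{2}$ ($Q = - \frac{9}{8} + \frac{1}{8} \cdot 13 = - \frac{9}{8} + \frac{13}{8} = \frac{1}{2} \approx 0.5$)
$\left(Q + \left(12 - 5\right)\right) 32 + 3312 = \left(\frac{1}{2} + \left(12 - 5\right)\right) 32 + 3312 = \left(\frac{1}{2} + 7\right) 32 + 3312 = \frac{15}{2} \cdot 32 + 3312 = 240 + 3312 = 3552$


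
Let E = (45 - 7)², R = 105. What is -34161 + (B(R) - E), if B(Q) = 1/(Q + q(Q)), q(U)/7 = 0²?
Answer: -3738524/105 ≈ -35605.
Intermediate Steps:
E = 1444 (E = 38² = 1444)
q(U) = 0 (q(U) = 7*0² = 7*0 = 0)
B(Q) = 1/Q (B(Q) = 1/(Q + 0) = 1/Q)
-34161 + (B(R) - E) = -34161 + (1/105 - 1*1444) = -34161 + (1/105 - 1444) = -34161 - 151619/105 = -3738524/105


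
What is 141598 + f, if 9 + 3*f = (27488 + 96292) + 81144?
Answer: 209903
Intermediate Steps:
f = 68305 (f = -3 + ((27488 + 96292) + 81144)/3 = -3 + (123780 + 81144)/3 = -3 + (⅓)*204924 = -3 + 68308 = 68305)
141598 + f = 141598 + 68305 = 209903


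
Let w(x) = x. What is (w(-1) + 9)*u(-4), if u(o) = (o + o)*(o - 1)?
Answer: 320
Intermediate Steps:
u(o) = 2*o*(-1 + o) (u(o) = (2*o)*(-1 + o) = 2*o*(-1 + o))
(w(-1) + 9)*u(-4) = (-1 + 9)*(2*(-4)*(-1 - 4)) = 8*(2*(-4)*(-5)) = 8*40 = 320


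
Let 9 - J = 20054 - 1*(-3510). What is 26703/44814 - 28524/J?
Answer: 12974583/7180910 ≈ 1.8068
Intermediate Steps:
J = -23555 (J = 9 - (20054 - 1*(-3510)) = 9 - (20054 + 3510) = 9 - 1*23564 = 9 - 23564 = -23555)
26703/44814 - 28524/J = 26703/44814 - 28524/(-23555) = 26703*(1/44814) - 28524*(-1/23555) = 8901/14938 + 28524/23555 = 12974583/7180910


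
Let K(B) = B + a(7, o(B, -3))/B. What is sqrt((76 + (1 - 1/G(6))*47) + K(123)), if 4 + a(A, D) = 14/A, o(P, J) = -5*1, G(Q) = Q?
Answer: sqrt(14411910)/246 ≈ 15.432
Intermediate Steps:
o(P, J) = -5
a(A, D) = -4 + 14/A
K(B) = B - 2/B (K(B) = B + (-4 + 14/7)/B = B + (-4 + 14*(1/7))/B = B + (-4 + 2)/B = B - 2/B)
sqrt((76 + (1 - 1/G(6))*47) + K(123)) = sqrt((76 + (1 - 1/6)*47) + (123 - 2/123)) = sqrt((76 + (5/6)*47) + 15127/123) = sqrt((76 + 235/6) + 15127/123) = sqrt(691/6 + 15127/123) = sqrt(58585/246) = sqrt(14411910)/246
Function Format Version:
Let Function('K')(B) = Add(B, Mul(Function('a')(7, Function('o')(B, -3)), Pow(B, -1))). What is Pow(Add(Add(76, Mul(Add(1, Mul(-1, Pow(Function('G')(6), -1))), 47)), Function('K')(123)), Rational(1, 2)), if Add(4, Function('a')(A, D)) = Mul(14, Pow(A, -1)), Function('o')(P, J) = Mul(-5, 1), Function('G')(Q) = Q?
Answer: Mul(Rational(1, 246), Pow(14411910, Rational(1, 2))) ≈ 15.432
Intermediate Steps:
Function('o')(P, J) = -5
Function('a')(A, D) = Add(-4, Mul(14, Pow(A, -1)))
Function('K')(B) = Add(B, Mul(-2, Pow(B, -1))) (Function('K')(B) = Add(B, Mul(Add(-4, Mul(14, Pow(7, -1))), Pow(B, -1))) = Add(B, Mul(Add(-4, Mul(14, Rational(1, 7))), Pow(B, -1))) = Add(B, Mul(Add(-4, 2), Pow(B, -1))) = Add(B, Mul(-2, Pow(B, -1))))
Pow(Add(Add(76, Mul(Add(1, Mul(-1, Pow(Function('G')(6), -1))), 47)), Function('K')(123)), Rational(1, 2)) = Pow(Add(Add(76, Mul(Add(1, Mul(-1, Pow(6, -1))), 47)), Add(123, Mul(-2, Pow(123, -1)))), Rational(1, 2)) = Pow(Add(Add(76, Mul(Add(1, Mul(-1, Rational(1, 6))), 47)), Add(123, Mul(-2, Rational(1, 123)))), Rational(1, 2)) = Pow(Add(Add(76, Mul(Add(1, Rational(-1, 6)), 47)), Add(123, Rational(-2, 123))), Rational(1, 2)) = Pow(Add(Add(76, Mul(Rational(5, 6), 47)), Rational(15127, 123)), Rational(1, 2)) = Pow(Add(Add(76, Rational(235, 6)), Rational(15127, 123)), Rational(1, 2)) = Pow(Add(Rational(691, 6), Rational(15127, 123)), Rational(1, 2)) = Pow(Rational(58585, 246), Rational(1, 2)) = Mul(Rational(1, 246), Pow(14411910, Rational(1, 2)))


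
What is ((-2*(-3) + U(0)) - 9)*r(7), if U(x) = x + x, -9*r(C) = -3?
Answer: -1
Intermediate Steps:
r(C) = 1/3 (r(C) = -1/9*(-3) = 1/3)
U(x) = 2*x
((-2*(-3) + U(0)) - 9)*r(7) = ((-2*(-3) + 2*0) - 9)*(1/3) = ((6 + 0) - 9)*(1/3) = (6 - 9)*(1/3) = -3*1/3 = -1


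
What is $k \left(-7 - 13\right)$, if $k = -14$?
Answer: $280$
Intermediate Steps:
$k \left(-7 - 13\right) = - 14 \left(-7 - 13\right) = \left(-14\right) \left(-20\right) = 280$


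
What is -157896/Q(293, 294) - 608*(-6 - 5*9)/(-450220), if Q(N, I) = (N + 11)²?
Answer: -2311049139/1300235360 ≈ -1.7774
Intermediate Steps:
Q(N, I) = (11 + N)²
-157896/Q(293, 294) - 608*(-6 - 5*9)/(-450220) = -157896/(11 + 293)² - 608*(-6 - 5*9)/(-450220) = -157896/(304²) - 608*(-6 - 45)*(-1/450220) = -157896/92416 - 608*(-51)*(-1/450220) = -157896*1/92416 + 31008*(-1/450220) = -19737/11552 - 7752/112555 = -2311049139/1300235360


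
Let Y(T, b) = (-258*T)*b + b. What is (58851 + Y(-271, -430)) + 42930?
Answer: -29963389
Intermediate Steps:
Y(T, b) = b - 258*T*b (Y(T, b) = -258*T*b + b = b - 258*T*b)
(58851 + Y(-271, -430)) + 42930 = (58851 - 430*(1 - 258*(-271))) + 42930 = (58851 - 430*(1 + 69918)) + 42930 = (58851 - 430*69919) + 42930 = (58851 - 30065170) + 42930 = -30006319 + 42930 = -29963389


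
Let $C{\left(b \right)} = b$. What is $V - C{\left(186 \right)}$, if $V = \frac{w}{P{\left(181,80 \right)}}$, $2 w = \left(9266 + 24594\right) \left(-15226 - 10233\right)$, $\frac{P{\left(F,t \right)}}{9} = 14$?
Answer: $- \frac{30788879}{9} \approx -3.421 \cdot 10^{6}$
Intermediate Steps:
$P{\left(F,t \right)} = 126$ ($P{\left(F,t \right)} = 9 \cdot 14 = 126$)
$w = -431020870$ ($w = \frac{\left(9266 + 24594\right) \left(-15226 - 10233\right)}{2} = \frac{33860 \left(-25459\right)}{2} = \frac{1}{2} \left(-862041740\right) = -431020870$)
$V = - \frac{30787205}{9}$ ($V = - \frac{431020870}{126} = \left(-431020870\right) \frac{1}{126} = - \frac{30787205}{9} \approx -3.4208 \cdot 10^{6}$)
$V - C{\left(186 \right)} = - \frac{30787205}{9} - 186 = - \frac{30788879}{9}$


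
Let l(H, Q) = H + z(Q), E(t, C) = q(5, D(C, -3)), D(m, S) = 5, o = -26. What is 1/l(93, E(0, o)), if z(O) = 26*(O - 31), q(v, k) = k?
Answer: -1/583 ≈ -0.0017153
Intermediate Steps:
E(t, C) = 5
z(O) = -806 + 26*O (z(O) = 26*(-31 + O) = -806 + 26*O)
l(H, Q) = -806 + H + 26*Q (l(H, Q) = H + (-806 + 26*Q) = -806 + H + 26*Q)
1/l(93, E(0, o)) = 1/(-806 + 93 + 26*5) = 1/(-806 + 93 + 130) = 1/(-583) = -1/583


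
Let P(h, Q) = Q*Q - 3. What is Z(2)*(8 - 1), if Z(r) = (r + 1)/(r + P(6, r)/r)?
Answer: 42/5 ≈ 8.4000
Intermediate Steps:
P(h, Q) = -3 + Q**2 (P(h, Q) = Q**2 - 3 = -3 + Q**2)
Z(r) = (1 + r)/(r + (-3 + r**2)/r) (Z(r) = (r + 1)/(r + (-3 + r**2)/r) = (1 + r)/(r + (-3 + r**2)/r))
Z(2)*(8 - 1) = (2*(1 + 2)/(-3 + 2*2**2))*(8 - 1) = (2*3/(-3 + 2*4))*7 = (2*3/(-3 + 8))*7 = (2*3/5)*7 = (2*(1/5)*3)*7 = (6/5)*7 = 42/5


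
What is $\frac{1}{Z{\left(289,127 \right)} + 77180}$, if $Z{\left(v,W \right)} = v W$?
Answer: $\frac{1}{113883} \approx 8.7809 \cdot 10^{-6}$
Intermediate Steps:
$Z{\left(v,W \right)} = W v$
$\frac{1}{Z{\left(289,127 \right)} + 77180} = \frac{1}{127 \cdot 289 + 77180} = \frac{1}{36703 + 77180} = \frac{1}{113883}$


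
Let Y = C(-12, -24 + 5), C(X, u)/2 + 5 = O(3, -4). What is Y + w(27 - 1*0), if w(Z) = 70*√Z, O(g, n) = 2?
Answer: -6 + 210*√3 ≈ 357.73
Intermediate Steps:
C(X, u) = -6 (C(X, u) = -10 + 2*2 = -10 + 4 = -6)
Y = -6
Y + w(27 - 1*0) = -6 + 70*√(27 - 1*0) = -6 + 70*√(27 + 0) = -6 + 70*√27 = -6 + 70*(3*√3) = -6 + 210*√3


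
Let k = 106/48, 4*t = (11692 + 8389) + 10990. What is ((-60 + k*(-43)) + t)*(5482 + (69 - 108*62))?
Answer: -209199515/24 ≈ -8.7166e+6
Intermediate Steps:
t = 31071/4 (t = ((11692 + 8389) + 10990)/4 = (20081 + 10990)/4 = (¼)*31071 = 31071/4 ≈ 7767.8)
k = 53/24 (k = 106*(1/48) = 53/24 ≈ 2.2083)
((-60 + k*(-43)) + t)*(5482 + (69 - 108*62)) = ((-60 + (53/24)*(-43)) + 31071/4)*(5482 + (69 - 108*62)) = ((-60 - 2279/24) + 31071/4)*(5482 + (69 - 6696)) = (-3719/24 + 31071/4)*(5482 - 6627) = (182707/24)*(-1145) = -209199515/24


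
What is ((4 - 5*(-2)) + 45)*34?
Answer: 2006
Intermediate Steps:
((4 - 5*(-2)) + 45)*34 = ((4 - 1*(-10)) + 45)*34 = ((4 + 10) + 45)*34 = (14 + 45)*34 = 59*34 = 2006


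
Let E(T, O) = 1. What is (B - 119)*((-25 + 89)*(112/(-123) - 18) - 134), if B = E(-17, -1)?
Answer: 19510828/123 ≈ 1.5862e+5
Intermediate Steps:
B = 1
(B - 119)*((-25 + 89)*(112/(-123) - 18) - 134) = (1 - 119)*((-25 + 89)*(112/(-123) - 18) - 134) = -118*(64*(112*(-1/123) - 18) - 134) = -118*(64*(-112/123 - 18) - 134) = -118*(64*(-2326/123) - 134) = -118*(-148864/123 - 134) = -118*(-165346/123) = 19510828/123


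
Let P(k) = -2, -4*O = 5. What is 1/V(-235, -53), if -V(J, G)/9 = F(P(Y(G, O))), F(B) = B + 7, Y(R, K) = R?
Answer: -1/45 ≈ -0.022222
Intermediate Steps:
O = -5/4 (O = -1/4*5 = -5/4 ≈ -1.2500)
F(B) = 7 + B
V(J, G) = -45 (V(J, G) = -9*(7 - 2) = -9*5 = -45)
1/V(-235, -53) = 1/(-45) = -1/45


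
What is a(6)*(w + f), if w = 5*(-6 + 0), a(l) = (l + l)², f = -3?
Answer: -4752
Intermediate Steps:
a(l) = 4*l² (a(l) = (2*l)² = 4*l²)
w = -30 (w = 5*(-6) = -30)
a(6)*(w + f) = (4*6²)*(-30 - 3) = (4*36)*(-33) = 144*(-33) = -4752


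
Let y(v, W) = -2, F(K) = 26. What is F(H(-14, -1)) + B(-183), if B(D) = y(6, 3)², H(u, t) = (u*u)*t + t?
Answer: 30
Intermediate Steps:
H(u, t) = t + t*u² (H(u, t) = u²*t + t = t*u² + t = t + t*u²)
B(D) = 4 (B(D) = (-2)² = 4)
F(H(-14, -1)) + B(-183) = 26 + 4 = 30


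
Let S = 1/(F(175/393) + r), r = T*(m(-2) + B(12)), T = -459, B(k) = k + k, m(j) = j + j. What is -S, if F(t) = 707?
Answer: 1/8473 ≈ 0.00011802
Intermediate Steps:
m(j) = 2*j
B(k) = 2*k
r = -9180 (r = -459*(2*(-2) + 2*12) = -459*(-4 + 24) = -459*20 = -9180)
S = -1/8473 (S = 1/(707 - 9180) = 1/(-8473) = -1/8473 ≈ -0.00011802)
-S = -1*(-1/8473) = 1/8473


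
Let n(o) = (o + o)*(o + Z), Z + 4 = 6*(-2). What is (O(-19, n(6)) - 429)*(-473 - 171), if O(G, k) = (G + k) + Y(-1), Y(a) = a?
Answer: 366436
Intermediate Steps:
Z = -16 (Z = -4 + 6*(-2) = -4 - 12 = -16)
n(o) = 2*o*(-16 + o) (n(o) = (o + o)*(o - 16) = (2*o)*(-16 + o) = 2*o*(-16 + o))
O(G, k) = -1 + G + k (O(G, k) = (G + k) - 1 = -1 + G + k)
(O(-19, n(6)) - 429)*(-473 - 171) = ((-1 - 19 + 2*6*(-16 + 6)) - 429)*(-473 - 171) = ((-1 - 19 + 2*6*(-10)) - 429)*(-644) = ((-1 - 19 - 120) - 429)*(-644) = (-140 - 429)*(-644) = -569*(-644) = 366436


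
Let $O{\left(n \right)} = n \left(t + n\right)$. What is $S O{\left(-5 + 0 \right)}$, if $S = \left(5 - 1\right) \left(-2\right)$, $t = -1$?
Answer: $-240$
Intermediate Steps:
$S = -8$ ($S = 4 \left(-2\right) = -8$)
$O{\left(n \right)} = n \left(-1 + n\right)$
$S O{\left(-5 + 0 \right)} = - 8 \left(-5 + 0\right) \left(-1 + \left(-5 + 0\right)\right) = - 8 \left(- 5 \left(-1 - 5\right)\right) = - 8 \left(\left(-5\right) \left(-6\right)\right) = \left(-8\right) 30 = -240$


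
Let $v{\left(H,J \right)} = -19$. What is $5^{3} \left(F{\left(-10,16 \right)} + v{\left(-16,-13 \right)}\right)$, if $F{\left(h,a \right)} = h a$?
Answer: $-22375$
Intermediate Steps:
$F{\left(h,a \right)} = a h$
$5^{3} \left(F{\left(-10,16 \right)} + v{\left(-16,-13 \right)}\right) = 5^{3} \left(16 \left(-10\right) - 19\right) = 125 \left(-160 - 19\right) = 125 \left(-179\right) = -22375$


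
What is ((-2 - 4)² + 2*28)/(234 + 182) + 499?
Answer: 51919/104 ≈ 499.22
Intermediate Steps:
((-2 - 4)² + 2*28)/(234 + 182) + 499 = ((-6)² + 56)/416 + 499 = (36 + 56)*(1/416) + 499 = 92*(1/416) + 499 = 23/104 + 499 = 51919/104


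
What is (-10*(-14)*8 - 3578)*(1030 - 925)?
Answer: -258090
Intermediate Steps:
(-10*(-14)*8 - 3578)*(1030 - 925) = (140*8 - 3578)*105 = (1120 - 3578)*105 = -2458*105 = -258090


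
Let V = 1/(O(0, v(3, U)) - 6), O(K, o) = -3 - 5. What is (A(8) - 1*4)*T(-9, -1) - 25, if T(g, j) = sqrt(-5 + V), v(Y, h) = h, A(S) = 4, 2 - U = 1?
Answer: -25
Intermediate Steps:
U = 1 (U = 2 - 1*1 = 2 - 1 = 1)
O(K, o) = -8
V = -1/14 (V = 1/(-8 - 6) = 1/(-14) = -1/14 ≈ -0.071429)
T(g, j) = I*sqrt(994)/14 (T(g, j) = sqrt(-5 - 1/14) = sqrt(-71/14) = I*sqrt(994)/14)
(A(8) - 1*4)*T(-9, -1) - 25 = (4 - 1*4)*(I*sqrt(994)/14) - 25 = (4 - 4)*(I*sqrt(994)/14) - 25 = 0*(I*sqrt(994)/14) - 25 = 0 - 25 = -25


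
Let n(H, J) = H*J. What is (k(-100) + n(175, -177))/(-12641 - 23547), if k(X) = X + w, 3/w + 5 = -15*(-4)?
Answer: 854561/995170 ≈ 0.85871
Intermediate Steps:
w = 3/55 (w = 3/(-5 - 15*(-4)) = 3/(-5 + 60) = 3/55 ≈ 0.054545)
k(X) = 3/55 + X (k(X) = X + 3/55 = 3/55 + X)
(k(-100) + n(175, -177))/(-12641 - 23547) = ((3/55 - 100) + 175*(-177))/(-12641 - 23547) = (-5497/55 - 30975)/(-36188) = -1709122/55*(-1/36188) = 854561/995170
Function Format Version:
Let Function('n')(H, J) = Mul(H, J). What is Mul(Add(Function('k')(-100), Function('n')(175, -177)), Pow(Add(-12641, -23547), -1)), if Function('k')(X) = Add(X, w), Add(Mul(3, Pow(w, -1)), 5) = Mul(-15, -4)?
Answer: Rational(854561, 995170) ≈ 0.85871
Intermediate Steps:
w = Rational(3, 55) (w = Mul(3, Pow(Add(-5, Mul(-15, -4)), -1)) = Mul(3, Pow(Add(-5, 60), -1)) = Mul(3, Pow(55, -1)) = Mul(3, Rational(1, 55)) = Rational(3, 55) ≈ 0.054545)
Function('k')(X) = Add(Rational(3, 55), X) (Function('k')(X) = Add(X, Rational(3, 55)) = Add(Rational(3, 55), X))
Mul(Add(Function('k')(-100), Function('n')(175, -177)), Pow(Add(-12641, -23547), -1)) = Mul(Add(Add(Rational(3, 55), -100), Mul(175, -177)), Pow(Add(-12641, -23547), -1)) = Mul(Add(Rational(-5497, 55), -30975), Pow(-36188, -1)) = Mul(Rational(-1709122, 55), Rational(-1, 36188)) = Rational(854561, 995170)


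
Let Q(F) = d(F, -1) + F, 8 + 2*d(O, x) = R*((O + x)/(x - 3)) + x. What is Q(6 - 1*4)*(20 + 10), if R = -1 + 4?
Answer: -345/4 ≈ -86.250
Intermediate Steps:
R = 3
d(O, x) = -4 + x/2 + 3*(O + x)/(2*(-3 + x)) (d(O, x) = -4 + (3*((O + x)/(x - 3)) + x)/2 = -4 + (3*((O + x)/(-3 + x)) + x)/2 = -4 + (3*(O + x)/(-3 + x) + x)/2 = -4 + (x + 3*(O + x)/(-3 + x))/2 = -4 + (x/2 + 3*(O + x)/(2*(-3 + x))) = -4 + x/2 + 3*(O + x)/(2*(-3 + x)))
Q(F) = -33/8 + 5*F/8 (Q(F) = (24 + (-1)² - 8*(-1) + 3*F)/(2*(-3 - 1)) + F = (½)*(24 + 1 + 8 + 3*F)/(-4) + F = (½)*(-¼)*(33 + 3*F) + F = (-33/8 - 3*F/8) + F = -33/8 + 5*F/8)
Q(6 - 1*4)*(20 + 10) = (-33/8 + 5*(6 - 1*4)/8)*(20 + 10) = (-33/8 + 5*(6 - 4)/8)*30 = (-33/8 + (5/8)*2)*30 = (-33/8 + 5/4)*30 = -23/8*30 = -345/4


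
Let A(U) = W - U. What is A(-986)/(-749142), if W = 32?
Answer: -509/374571 ≈ -0.0013589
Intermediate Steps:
A(U) = 32 - U
A(-986)/(-749142) = (32 - 1*(-986))/(-749142) = (32 + 986)*(-1/749142) = 1018*(-1/749142) = -509/374571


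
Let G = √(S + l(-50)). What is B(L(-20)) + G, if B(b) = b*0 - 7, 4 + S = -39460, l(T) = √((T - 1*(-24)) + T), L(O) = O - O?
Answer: -7 + √(-39464 + 2*I*√19) ≈ -6.9781 + 198.66*I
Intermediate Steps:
L(O) = 0
l(T) = √(24 + 2*T) (l(T) = √((T + 24) + T) = √((24 + T) + T) = √(24 + 2*T))
S = -39464 (S = -4 - 39460 = -39464)
B(b) = -7 (B(b) = 0 - 7 = -7)
G = √(-39464 + 2*I*√19) (G = √(-39464 + √(24 + 2*(-50))) = √(-39464 + √(24 - 100)) = √(-39464 + √(-76)) = √(-39464 + 2*I*√19) ≈ 0.022 + 198.66*I)
B(L(-20)) + G = -7 + √(-39464 + 2*I*√19)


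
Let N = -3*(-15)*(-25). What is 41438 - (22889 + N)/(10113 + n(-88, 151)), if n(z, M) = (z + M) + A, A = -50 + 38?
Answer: 105288517/2541 ≈ 41436.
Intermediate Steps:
A = -12
N = -1125 (N = 45*(-25) = -1125)
n(z, M) = -12 + M + z (n(z, M) = (z + M) - 12 = (M + z) - 12 = -12 + M + z)
41438 - (22889 + N)/(10113 + n(-88, 151)) = 41438 - (22889 - 1125)/(10113 + (-12 + 151 - 88)) = 41438 - 21764/(10113 + 51) = 41438 - 21764/10164 = 41438 - 1*5441/2541 = 41438 - 5441/2541 = 105288517/2541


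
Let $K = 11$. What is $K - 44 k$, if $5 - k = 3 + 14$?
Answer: $539$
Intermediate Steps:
$k = -12$ ($k = 5 - \left(3 + 14\right) = 5 - 17 = -12$)
$K - 44 k = 11 - -528 = 11 + 528 = 539$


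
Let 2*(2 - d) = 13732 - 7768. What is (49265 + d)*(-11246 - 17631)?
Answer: -1336571945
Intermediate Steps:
d = -2980 (d = 2 - (13732 - 7768)/2 = 2 - 1/2*5964 = 2 - 2982 = -2980)
(49265 + d)*(-11246 - 17631) = (49265 - 2980)*(-11246 - 17631) = 46285*(-28877) = -1336571945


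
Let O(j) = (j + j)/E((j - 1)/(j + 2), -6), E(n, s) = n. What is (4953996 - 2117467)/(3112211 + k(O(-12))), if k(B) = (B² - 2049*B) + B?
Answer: 479373401/532411019 ≈ 0.90038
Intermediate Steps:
O(j) = 2*j*(2 + j)/(-1 + j) (O(j) = (j + j)/(((j - 1)/(j + 2))) = (2*j)/(((-1 + j)/(2 + j))) = (2*j)*((2 + j)/(-1 + j)) = 2*j*(2 + j)/(-1 + j))
k(B) = B² - 2048*B
(4953996 - 2117467)/(3112211 + k(O(-12))) = (4953996 - 2117467)/(3112211 + (2*(-12)*(2 - 12)/(-1 - 12))*(-2048 + 2*(-12)*(2 - 12)/(-1 - 12))) = 2836529/(3112211 + (2*(-12)*(-10)/(-13))*(-2048 + 2*(-12)*(-10)/(-13))) = 2836529/(3112211 + (2*(-12)*(-1/13)*(-10))*(-2048 + 2*(-12)*(-1/13)*(-10))) = 2836529/(3112211 - 240*(-2048 - 240/13)/13) = 2836529/(3112211 - 240/13*(-26864/13)) = 2836529/(3112211 + 6447360/169) = 2836529/(532411019/169) = 2836529*(169/532411019) = 479373401/532411019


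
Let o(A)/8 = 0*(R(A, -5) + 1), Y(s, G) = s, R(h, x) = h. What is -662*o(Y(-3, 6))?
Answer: 0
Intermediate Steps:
o(A) = 0 (o(A) = 8*(0*(A + 1)) = 8*(0*(1 + A)) = 8*0 = 0)
-662*o(Y(-3, 6)) = -662*0 = 0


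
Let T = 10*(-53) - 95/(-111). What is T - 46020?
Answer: -5166955/111 ≈ -46549.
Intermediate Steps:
T = -58735/111 (T = -530 - 95*(-1/111) = -530 + 95/111 = -58735/111 ≈ -529.14)
T - 46020 = -58735/111 - 46020 = -5166955/111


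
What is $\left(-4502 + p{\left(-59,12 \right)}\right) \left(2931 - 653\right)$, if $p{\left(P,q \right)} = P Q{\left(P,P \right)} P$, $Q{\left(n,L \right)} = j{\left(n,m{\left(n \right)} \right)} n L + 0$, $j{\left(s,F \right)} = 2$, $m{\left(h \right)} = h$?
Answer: $55196441160$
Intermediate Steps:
$Q{\left(n,L \right)} = 2 L n$ ($Q{\left(n,L \right)} = 2 n L + 0 = 2 L n + 0 = 2 L n$)
$p{\left(P,q \right)} = 2 P^{4}$ ($p{\left(P,q \right)} = P 2 P P P = P 2 P^{2} P = 2 P^{3} P = 2 P^{4}$)
$\left(-4502 + p{\left(-59,12 \right)}\right) \left(2931 - 653\right) = \left(-4502 + 2 \left(-59\right)^{4}\right) \left(2931 - 653\right) = \left(-4502 + 2 \cdot 12117361\right) \left(2931 - 653\right) = \left(-4502 + 24234722\right) 2278 = 24230220 \cdot 2278 = 55196441160$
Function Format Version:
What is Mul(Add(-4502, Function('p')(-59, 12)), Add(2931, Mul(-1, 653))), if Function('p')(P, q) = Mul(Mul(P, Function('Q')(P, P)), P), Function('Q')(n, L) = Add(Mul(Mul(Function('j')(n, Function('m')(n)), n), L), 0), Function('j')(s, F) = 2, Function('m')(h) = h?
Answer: 55196441160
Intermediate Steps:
Function('Q')(n, L) = Mul(2, L, n) (Function('Q')(n, L) = Add(Mul(Mul(2, n), L), 0) = Add(Mul(2, L, n), 0) = Mul(2, L, n))
Function('p')(P, q) = Mul(2, Pow(P, 4)) (Function('p')(P, q) = Mul(Mul(P, Mul(2, P, P)), P) = Mul(Mul(P, Mul(2, Pow(P, 2))), P) = Mul(Mul(2, Pow(P, 3)), P) = Mul(2, Pow(P, 4)))
Mul(Add(-4502, Function('p')(-59, 12)), Add(2931, Mul(-1, 653))) = Mul(Add(-4502, Mul(2, Pow(-59, 4))), Add(2931, Mul(-1, 653))) = Mul(Add(-4502, Mul(2, 12117361)), Add(2931, -653)) = Mul(Add(-4502, 24234722), 2278) = Mul(24230220, 2278) = 55196441160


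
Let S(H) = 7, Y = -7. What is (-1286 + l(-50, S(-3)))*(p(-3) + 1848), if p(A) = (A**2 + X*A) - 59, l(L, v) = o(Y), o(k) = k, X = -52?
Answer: -2526522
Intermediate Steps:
l(L, v) = -7
p(A) = -59 + A**2 - 52*A (p(A) = (A**2 - 52*A) - 59 = -59 + A**2 - 52*A)
(-1286 + l(-50, S(-3)))*(p(-3) + 1848) = (-1286 - 7)*((-59 + (-3)**2 - 52*(-3)) + 1848) = -1293*((-59 + 9 + 156) + 1848) = -1293*(106 + 1848) = -1293*1954 = -2526522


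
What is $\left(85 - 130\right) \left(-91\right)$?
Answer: $4095$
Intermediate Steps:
$\left(85 - 130\right) \left(-91\right) = \left(-45\right) \left(-91\right) = 4095$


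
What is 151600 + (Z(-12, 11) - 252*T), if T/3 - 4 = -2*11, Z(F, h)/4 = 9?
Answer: 165244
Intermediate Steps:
Z(F, h) = 36 (Z(F, h) = 4*9 = 36)
T = -54 (T = 12 + 3*(-2*11) = 12 + 3*(-22) = 12 - 66 = -54)
151600 + (Z(-12, 11) - 252*T) = 151600 + (36 - 252*(-54)) = 151600 + (36 + 13608) = 151600 + 13644 = 165244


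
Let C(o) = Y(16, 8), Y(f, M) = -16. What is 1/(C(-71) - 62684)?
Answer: -1/62700 ≈ -1.5949e-5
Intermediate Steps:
C(o) = -16
1/(C(-71) - 62684) = 1/(-16 - 62684) = 1/(-62700) = -1/62700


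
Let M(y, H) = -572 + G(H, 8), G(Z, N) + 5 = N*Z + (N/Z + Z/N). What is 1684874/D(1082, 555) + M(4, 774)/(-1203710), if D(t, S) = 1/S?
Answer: 348484312249714759/372668616 ≈ 9.3510e+8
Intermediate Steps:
G(Z, N) = -5 + N*Z + N/Z + Z/N (G(Z, N) = -5 + (N*Z + (N/Z + Z/N)) = -5 + (N*Z + N/Z + Z/N) = -5 + N*Z + N/Z + Z/N)
M(y, H) = -577 + 8/H + 65*H/8 (M(y, H) = -572 + (-5 + 8*H + 8/H + H/8) = -572 + (-5 + 8/H + 65*H/8) = -577 + 8/H + 65*H/8)
1684874/D(1082, 555) + M(4, 774)/(-1203710) = 1684874/(1/555) + (-577 + 8/774 + (65/8)*774)/(-1203710) = 1684874/(1/555) + (-577 + 8*(1/774) + 25155/4)*(-1/1203710) = 1684874*555 + (-577 + 4/387 + 25155/4)*(-1/1203710) = 935105070 + (8841805/1548)*(-1/1203710) = 935105070 - 1768361/372668616 = 348484312249714759/372668616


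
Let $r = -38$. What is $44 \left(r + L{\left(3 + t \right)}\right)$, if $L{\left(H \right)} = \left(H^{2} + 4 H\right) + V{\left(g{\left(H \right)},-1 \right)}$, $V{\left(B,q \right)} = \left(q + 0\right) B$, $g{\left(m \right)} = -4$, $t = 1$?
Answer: $-88$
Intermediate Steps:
$V{\left(B,q \right)} = B q$ ($V{\left(B,q \right)} = q B = B q$)
$L{\left(H \right)} = 4 + H^{2} + 4 H$ ($L{\left(H \right)} = \left(H^{2} + 4 H\right) - -4 = \left(H^{2} + 4 H\right) + 4 = 4 + H^{2} + 4 H$)
$44 \left(r + L{\left(3 + t \right)}\right) = 44 \left(-38 + \left(4 + \left(3 + 1\right)^{2} + 4 \left(3 + 1\right)\right)\right) = 44 \left(-38 + \left(4 + 4^{2} + 4 \cdot 4\right)\right) = 44 \left(-38 + \left(4 + 16 + 16\right)\right) = 44 \left(-38 + 36\right) = 44 \left(-2\right) = -88$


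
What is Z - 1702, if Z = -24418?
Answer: -26120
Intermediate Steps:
Z - 1702 = -24418 - 1702 = -26120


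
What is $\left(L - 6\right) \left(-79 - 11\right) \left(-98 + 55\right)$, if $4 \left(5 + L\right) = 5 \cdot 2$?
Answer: $-32895$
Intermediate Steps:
$L = - \frac{5}{2}$ ($L = -5 + \frac{5 \cdot 2}{4} = -5 + \frac{1}{4} \cdot 10 = -5 + \frac{5}{2} = - \frac{5}{2} \approx -2.5$)
$\left(L - 6\right) \left(-79 - 11\right) \left(-98 + 55\right) = \left(- \frac{5}{2} - 6\right) \left(-79 - 11\right) \left(-98 + 55\right) = \left(- \frac{17}{2}\right) \left(-90\right) \left(-43\right) = 765 \left(-43\right) = -32895$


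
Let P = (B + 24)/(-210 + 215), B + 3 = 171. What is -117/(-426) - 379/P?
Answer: -130801/13632 ≈ -9.5951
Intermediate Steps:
B = 168 (B = -3 + 171 = 168)
P = 192/5 (P = (168 + 24)/(-210 + 215) = 192/5 ≈ 38.400)
-117/(-426) - 379/P = -117/(-426) - 379/192/5 = -117*(-1/426) - 379*5/192 = 39/142 - 1895/192 = -130801/13632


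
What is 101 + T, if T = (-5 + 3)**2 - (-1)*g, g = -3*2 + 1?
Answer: 100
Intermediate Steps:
g = -5 (g = -6 + 1 = -5)
T = -1 (T = (-5 + 3)**2 - (-1)*(-5) = (-2)**2 - 1*5 = 4 - 5 = -1)
101 + T = 101 - 1 = 100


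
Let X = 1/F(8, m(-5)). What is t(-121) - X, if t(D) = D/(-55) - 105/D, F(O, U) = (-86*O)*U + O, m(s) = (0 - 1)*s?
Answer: 579127/188760 ≈ 3.0681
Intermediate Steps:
m(s) = -s
F(O, U) = O - 86*O*U (F(O, U) = -86*O*U + O = O - 86*O*U)
t(D) = -105/D - D/55 (t(D) = D*(-1/55) - 105/D = -D/55 - 105/D = -105/D - D/55)
X = -1/3432 (X = 1/(8*(1 - (-86)*(-5))) = 1/(8*(1 - 86*5)) = 1/(8*(1 - 430)) = 1/(8*(-429)) = 1/(-3432) = -1/3432 ≈ -0.00029138)
t(-121) - X = (-105/(-121) - 1/55*(-121)) - 1*(-1/3432) = (-105*(-1/121) + 11/5) + 1/3432 = (105/121 + 11/5) + 1/3432 = 1856/605 + 1/3432 = 579127/188760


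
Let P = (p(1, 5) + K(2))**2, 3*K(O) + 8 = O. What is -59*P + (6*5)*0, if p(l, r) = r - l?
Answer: -236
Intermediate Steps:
K(O) = -8/3 + O/3
P = 4 (P = ((5 - 1*1) + (-8/3 + (1/3)*2))**2 = ((5 - 1) + (-8/3 + 2/3))**2 = (4 - 2)**2 = 2**2 = 4)
-59*P + (6*5)*0 = -59*4 + (6*5)*0 = -236 + 30*0 = -236 + 0 = -236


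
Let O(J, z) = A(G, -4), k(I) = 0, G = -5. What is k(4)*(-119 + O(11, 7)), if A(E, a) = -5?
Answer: 0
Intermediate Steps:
O(J, z) = -5
k(4)*(-119 + O(11, 7)) = 0*(-119 - 5) = 0*(-124) = 0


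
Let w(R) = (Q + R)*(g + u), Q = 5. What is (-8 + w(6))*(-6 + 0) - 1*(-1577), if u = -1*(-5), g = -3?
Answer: 1493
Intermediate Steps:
u = 5
w(R) = 10 + 2*R (w(R) = (5 + R)*(-3 + 5) = (5 + R)*2 = 10 + 2*R)
(-8 + w(6))*(-6 + 0) - 1*(-1577) = (-8 + (10 + 2*6))*(-6 + 0) - 1*(-1577) = (-8 + (10 + 12))*(-6) + 1577 = (-8 + 22)*(-6) + 1577 = 14*(-6) + 1577 = -84 + 1577 = 1493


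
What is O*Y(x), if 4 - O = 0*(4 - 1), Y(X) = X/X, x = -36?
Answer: 4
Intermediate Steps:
Y(X) = 1
O = 4 (O = 4 - 0*(4 - 1) = 4 - 0*3 = 4 - 1*0 = 4 + 0 = 4)
O*Y(x) = 4*1 = 4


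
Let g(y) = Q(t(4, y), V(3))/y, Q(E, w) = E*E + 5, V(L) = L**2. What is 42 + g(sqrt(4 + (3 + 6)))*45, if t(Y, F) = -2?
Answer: 42 + 405*sqrt(13)/13 ≈ 154.33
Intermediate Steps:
Q(E, w) = 5 + E**2 (Q(E, w) = E**2 + 5 = 5 + E**2)
g(y) = 9/y (g(y) = (5 + (-2)**2)/y = (5 + 4)/y = 9/y)
42 + g(sqrt(4 + (3 + 6)))*45 = 42 + (9/(sqrt(4 + (3 + 6))))*45 = 42 + (9/(sqrt(4 + 9)))*45 = 42 + (9/(sqrt(13)))*45 = 42 + (9*(sqrt(13)/13))*45 = 42 + (9*sqrt(13)/13)*45 = 42 + 405*sqrt(13)/13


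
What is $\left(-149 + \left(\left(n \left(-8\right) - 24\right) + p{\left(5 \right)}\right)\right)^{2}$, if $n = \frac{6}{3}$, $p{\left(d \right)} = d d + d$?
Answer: $25281$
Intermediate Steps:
$p{\left(d \right)} = d + d^{2}$ ($p{\left(d \right)} = d^{2} + d = d + d^{2}$)
$n = 2$ ($n = 6 \cdot \frac{1}{3} = 2$)
$\left(-149 + \left(\left(n \left(-8\right) - 24\right) + p{\left(5 \right)}\right)\right)^{2} = \left(-149 + \left(\left(2 \left(-8\right) - 24\right) + 5 \left(1 + 5\right)\right)\right)^{2} = \left(-149 + \left(\left(-16 - 24\right) + 5 \cdot 6\right)\right)^{2} = \left(-149 + \left(-40 + 30\right)\right)^{2} = \left(-149 - 10\right)^{2} = \left(-159\right)^{2} = 25281$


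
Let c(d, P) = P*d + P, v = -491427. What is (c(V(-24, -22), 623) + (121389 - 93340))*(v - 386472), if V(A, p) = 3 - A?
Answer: -39938259207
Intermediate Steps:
c(d, P) = P + P*d
(c(V(-24, -22), 623) + (121389 - 93340))*(v - 386472) = (623*(1 + (3 - 1*(-24))) + (121389 - 93340))*(-491427 - 386472) = (623*(1 + (3 + 24)) + 28049)*(-877899) = (623*(1 + 27) + 28049)*(-877899) = (623*28 + 28049)*(-877899) = (17444 + 28049)*(-877899) = 45493*(-877899) = -39938259207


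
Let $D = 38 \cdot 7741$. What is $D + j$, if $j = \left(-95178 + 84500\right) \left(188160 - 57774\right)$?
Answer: $-1391967550$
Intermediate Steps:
$D = 294158$
$j = -1392261708$ ($j = \left(-10678\right) 130386 = -1392261708$)
$D + j = 294158 - 1392261708 = -1391967550$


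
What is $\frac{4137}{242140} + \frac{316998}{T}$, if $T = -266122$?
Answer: $- \frac{37828474503}{32219390540} \approx -1.1741$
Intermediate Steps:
$\frac{4137}{242140} + \frac{316998}{T} = \frac{4137}{242140} + \frac{316998}{-266122} = 4137 \cdot \frac{1}{242140} + 316998 \left(- \frac{1}{266122}\right) = \frac{4137}{242140} - \frac{158499}{133061} = - \frac{37828474503}{32219390540}$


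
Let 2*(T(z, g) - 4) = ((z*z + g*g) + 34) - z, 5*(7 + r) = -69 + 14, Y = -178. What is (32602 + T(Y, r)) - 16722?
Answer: 31994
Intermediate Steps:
r = -18 (r = -7 + (-69 + 14)/5 = -7 + (1/5)*(-55) = -7 - 11 = -18)
T(z, g) = 21 + g**2/2 + z**2/2 - z/2 (T(z, g) = 4 + (((z*z + g*g) + 34) - z)/2 = 4 + (((z**2 + g**2) + 34) - z)/2 = 4 + (((g**2 + z**2) + 34) - z)/2 = 4 + ((34 + g**2 + z**2) - z)/2 = 4 + (34 + g**2 + z**2 - z)/2 = 4 + (17 + g**2/2 + z**2/2 - z/2) = 21 + g**2/2 + z**2/2 - z/2)
(32602 + T(Y, r)) - 16722 = (32602 + (21 + (1/2)*(-18)**2 + (1/2)*(-178)**2 - 1/2*(-178))) - 16722 = (32602 + (21 + (1/2)*324 + (1/2)*31684 + 89)) - 16722 = (32602 + (21 + 162 + 15842 + 89)) - 16722 = (32602 + 16114) - 16722 = 48716 - 16722 = 31994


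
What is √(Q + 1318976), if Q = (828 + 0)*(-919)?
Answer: 2*√139511 ≈ 747.02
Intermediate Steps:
Q = -760932 (Q = 828*(-919) = -760932)
√(Q + 1318976) = √(-760932 + 1318976) = √558044 = 2*√139511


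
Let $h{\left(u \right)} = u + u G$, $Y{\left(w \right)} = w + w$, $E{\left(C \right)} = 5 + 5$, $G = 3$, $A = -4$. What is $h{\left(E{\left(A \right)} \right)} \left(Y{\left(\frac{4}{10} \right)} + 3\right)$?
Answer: $152$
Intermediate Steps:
$E{\left(C \right)} = 10$
$Y{\left(w \right)} = 2 w$
$h{\left(u \right)} = 4 u$ ($h{\left(u \right)} = u + u 3 = u + 3 u = 4 u$)
$h{\left(E{\left(A \right)} \right)} \left(Y{\left(\frac{4}{10} \right)} + 3\right) = 4 \cdot 10 \left(2 \cdot \frac{4}{10} + 3\right) = 40 \left(2 \cdot 4 \cdot \frac{1}{10} + 3\right) = 40 \left(2 \cdot \frac{2}{5} + 3\right) = 40 \left(\frac{4}{5} + 3\right) = 40 \cdot \frac{19}{5} = 152$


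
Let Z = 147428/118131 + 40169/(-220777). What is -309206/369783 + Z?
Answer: 738994657264463/3214721796433407 ≈ 0.22988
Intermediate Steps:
Z = 27803507417/26080607787 (Z = 147428*(1/118131) + 40169*(-1/220777) = 147428/118131 - 40169/220777 = 27803507417/26080607787 ≈ 1.0661)
-309206/369783 + Z = -309206/369783 + 27803507417/26080607787 = 738994657264463/3214721796433407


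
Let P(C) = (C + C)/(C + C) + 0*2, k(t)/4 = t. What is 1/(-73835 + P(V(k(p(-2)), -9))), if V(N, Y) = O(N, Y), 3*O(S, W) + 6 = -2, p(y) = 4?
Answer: -1/73834 ≈ -1.3544e-5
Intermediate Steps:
k(t) = 4*t
O(S, W) = -8/3 (O(S, W) = -2 + (⅓)*(-2) = -2 - ⅔ = -8/3)
V(N, Y) = -8/3
P(C) = 1 (P(C) = (2*C)/((2*C)) + 0 = (2*C)*(1/(2*C)) + 0 = 1 + 0 = 1)
1/(-73835 + P(V(k(p(-2)), -9))) = 1/(-73835 + 1) = 1/(-73834) = -1/73834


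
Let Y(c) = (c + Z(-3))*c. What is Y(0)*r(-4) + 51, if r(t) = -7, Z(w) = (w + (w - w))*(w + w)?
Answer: 51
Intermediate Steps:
Z(w) = 2*w² (Z(w) = (w + 0)*(2*w) = w*(2*w) = 2*w²)
Y(c) = c*(18 + c) (Y(c) = (c + 2*(-3)²)*c = (c + 2*9)*c = (c + 18)*c = (18 + c)*c = c*(18 + c))
Y(0)*r(-4) + 51 = (0*(18 + 0))*(-7) + 51 = (0*18)*(-7) + 51 = 0*(-7) + 51 = 0 + 51 = 51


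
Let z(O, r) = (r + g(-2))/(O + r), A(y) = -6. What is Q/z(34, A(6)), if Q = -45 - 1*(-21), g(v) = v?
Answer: 84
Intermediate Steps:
Q = -24 (Q = -45 + 21 = -24)
z(O, r) = (-2 + r)/(O + r) (z(O, r) = (r - 2)/(O + r) = (-2 + r)/(O + r))
Q/z(34, A(6)) = -24*(34 - 6)/(-2 - 6) = -24/(-8/28) = -24/((1/28)*(-8)) = -24/(-2/7) = -24*(-7/2) = 84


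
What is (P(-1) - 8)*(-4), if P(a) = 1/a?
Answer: 36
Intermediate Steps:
(P(-1) - 8)*(-4) = (1/(-1) - 8)*(-4) = (-1 - 8)*(-4) = -9*(-4) = 36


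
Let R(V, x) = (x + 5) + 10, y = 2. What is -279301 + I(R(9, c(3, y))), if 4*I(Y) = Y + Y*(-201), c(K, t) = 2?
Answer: -280151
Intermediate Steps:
R(V, x) = 15 + x (R(V, x) = (5 + x) + 10 = 15 + x)
I(Y) = -50*Y (I(Y) = (Y + Y*(-201))/4 = (Y - 201*Y)/4 = (-200*Y)/4 = -50*Y)
-279301 + I(R(9, c(3, y))) = -279301 - 50*(15 + 2) = -279301 - 50*17 = -279301 - 850 = -280151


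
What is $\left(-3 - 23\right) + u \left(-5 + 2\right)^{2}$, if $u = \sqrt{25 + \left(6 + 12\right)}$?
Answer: $-26 + 9 \sqrt{43} \approx 33.017$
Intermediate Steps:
$u = \sqrt{43}$ ($u = \sqrt{25 + 18} = \sqrt{43} \approx 6.5574$)
$\left(-3 - 23\right) + u \left(-5 + 2\right)^{2} = \left(-3 - 23\right) + \sqrt{43} \left(-5 + 2\right)^{2} = -26 + \sqrt{43} \left(-3\right)^{2} = -26 + \sqrt{43} \cdot 9 = -26 + 9 \sqrt{43}$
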